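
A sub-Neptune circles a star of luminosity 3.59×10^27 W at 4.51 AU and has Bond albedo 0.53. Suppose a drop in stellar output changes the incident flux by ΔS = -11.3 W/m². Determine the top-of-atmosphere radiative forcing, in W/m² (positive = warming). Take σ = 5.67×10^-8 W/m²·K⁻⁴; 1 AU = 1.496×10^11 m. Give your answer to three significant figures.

-1.33 W/m²

d = 4.51 × 1.496×10^11 m = 6.747×10^11 m.
Spreading L over a sphere of radius d: S = 3.59×10^27/(4π·6.75×10^11²) = 627.6 W/m².
ΔF = Δ[S(1−α)]/4 = (1−0.53)·-11.3/4 = -1.328 W/m².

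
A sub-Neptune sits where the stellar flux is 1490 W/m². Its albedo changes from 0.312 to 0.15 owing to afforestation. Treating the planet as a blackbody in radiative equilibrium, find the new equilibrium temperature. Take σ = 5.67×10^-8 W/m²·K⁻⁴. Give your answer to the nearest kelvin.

New equilibrium: T₂ = [(1−0.15)·1490/(4σ)]^(1/4) = 273.4 K.

273 K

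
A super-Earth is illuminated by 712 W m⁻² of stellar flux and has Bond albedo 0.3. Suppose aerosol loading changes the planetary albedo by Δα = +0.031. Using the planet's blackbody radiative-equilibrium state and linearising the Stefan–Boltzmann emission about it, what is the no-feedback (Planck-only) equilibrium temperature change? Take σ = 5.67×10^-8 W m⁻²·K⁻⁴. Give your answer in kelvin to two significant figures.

-2.4 K

The baseline emission temperature is T_e = 216.5 K.
The change in absorbed flux is Δ[S(1−α)/4] = −SΔα/4 = -5.518 W m⁻².
Linearising σT⁴ gives d(σT⁴)/dT = 4σT_e³ = 2.302 W m⁻² per K.
ΔT₀ = ΔF/λ_P = -5.518/2.302 = -2.40 K.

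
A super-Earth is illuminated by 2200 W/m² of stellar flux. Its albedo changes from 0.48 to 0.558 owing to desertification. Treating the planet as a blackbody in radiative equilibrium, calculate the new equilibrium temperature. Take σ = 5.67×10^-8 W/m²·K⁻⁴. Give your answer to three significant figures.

256 K

T₂ = [S(1−α₂)/(4σ)]^(1/4) = [2200·0.442/(4σ)]^(1/4) = 255.9 K.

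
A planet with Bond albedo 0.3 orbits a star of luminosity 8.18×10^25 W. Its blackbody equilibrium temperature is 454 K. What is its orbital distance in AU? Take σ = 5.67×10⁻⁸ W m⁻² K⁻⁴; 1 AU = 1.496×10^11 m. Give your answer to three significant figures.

Energy balance gives S = 4σT⁴/(1−α) = 13760 W m⁻².
S = L/(4πd²) → d = √(L/4πS) = √(8.18×10^25/(4π·13760)) = 2.175×10^10 m = 0.1454 AU.

0.145 AU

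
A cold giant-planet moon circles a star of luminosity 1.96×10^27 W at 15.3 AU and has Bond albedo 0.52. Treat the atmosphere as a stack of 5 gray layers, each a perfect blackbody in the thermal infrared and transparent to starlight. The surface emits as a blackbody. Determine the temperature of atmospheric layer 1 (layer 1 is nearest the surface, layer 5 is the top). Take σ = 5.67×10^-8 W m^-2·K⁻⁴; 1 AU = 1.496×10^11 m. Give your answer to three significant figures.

Orbital distance: d = 15.3 AU = 2.289×10^12 m.
Spreading L over a sphere of radius d: S = 1.96×10^27/(4π·2.29×10^12²) = 29.77 W m^-2.
The effective emission temperature is T_e = [S(1−α)/(4σ)]^¼ = 89.09 K.
Each opaque layer satisfies 2T_j⁴ = T_{j−1}⁴ + T_{j+1}⁴, giving T_k⁴ = (N+1−k)T_e⁴.
T_1 = (5)^(1/4)·89.09 = 133.2 K.

133 kelvin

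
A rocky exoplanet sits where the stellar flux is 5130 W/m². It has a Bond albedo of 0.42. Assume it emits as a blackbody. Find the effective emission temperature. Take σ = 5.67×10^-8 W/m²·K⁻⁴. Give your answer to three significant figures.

338 kelvin

The planet absorbs (1−α)S over its disc πR² and re-emits over 4πR², so the mean absorbed flux is (1−0.42)·5130/4 = 743.9 W/m².
In equilibrium σT⁴ equals this, so T = 338.4 K.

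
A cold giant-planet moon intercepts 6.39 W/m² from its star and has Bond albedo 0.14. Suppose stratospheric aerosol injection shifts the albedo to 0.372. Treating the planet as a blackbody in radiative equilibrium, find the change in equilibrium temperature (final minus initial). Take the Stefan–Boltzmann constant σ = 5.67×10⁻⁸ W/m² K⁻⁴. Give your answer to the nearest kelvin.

Initial: T₁ = [S(1−0.14)/(4σ)]^(1/4) = 70.16 K.
With α = 0.372, T₂ = 64.86 K.
ΔT = T₂ − T₁ = -5.303 K.

-5 K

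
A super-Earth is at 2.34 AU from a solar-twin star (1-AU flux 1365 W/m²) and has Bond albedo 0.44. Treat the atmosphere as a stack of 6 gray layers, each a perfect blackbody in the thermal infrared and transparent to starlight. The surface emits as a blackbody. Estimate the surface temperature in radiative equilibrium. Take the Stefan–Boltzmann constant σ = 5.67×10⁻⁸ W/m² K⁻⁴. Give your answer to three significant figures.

Irradiance scales as 1/d², so S = 1365 W/m² × (1/2.34)² = 249.3 W/m².
OLR = S(1−α)/4 = 34.90 W/m²; the top layer radiates at T_e = 157.5 K.
With N = 6 opaque layers, T_s = (N+1)^(1/4)·T_e = 7^(1/4)·157.5 = 256.2 K.

256 kelvin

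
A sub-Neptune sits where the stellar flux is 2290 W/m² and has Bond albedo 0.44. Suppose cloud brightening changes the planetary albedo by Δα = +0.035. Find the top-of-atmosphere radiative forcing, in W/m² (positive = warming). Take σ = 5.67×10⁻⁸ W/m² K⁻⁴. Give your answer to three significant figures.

The change in absorbed flux is Δ[S(1−α)/4] = −SΔα/4 = -20.04 W/m².

-20.0 W/m²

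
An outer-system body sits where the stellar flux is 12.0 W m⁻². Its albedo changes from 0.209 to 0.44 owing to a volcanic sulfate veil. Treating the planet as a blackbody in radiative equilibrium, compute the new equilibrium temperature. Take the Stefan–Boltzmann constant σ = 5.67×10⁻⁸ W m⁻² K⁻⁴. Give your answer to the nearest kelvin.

T₂ = [S(1−α₂)/(4σ)]^(1/4) = [12.00·0.56/(4σ)]^(1/4) = 73.78 K.

74 kelvin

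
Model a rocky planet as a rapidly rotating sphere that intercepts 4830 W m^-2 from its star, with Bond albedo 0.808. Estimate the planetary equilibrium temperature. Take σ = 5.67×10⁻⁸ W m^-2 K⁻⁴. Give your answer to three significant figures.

253 kelvin

Absorbed flux (global mean): S(1−α)/4 = 4830·0.192/4 = 231.8 W m^-2.
In equilibrium σT⁴ equals this, so T = 252.9 K.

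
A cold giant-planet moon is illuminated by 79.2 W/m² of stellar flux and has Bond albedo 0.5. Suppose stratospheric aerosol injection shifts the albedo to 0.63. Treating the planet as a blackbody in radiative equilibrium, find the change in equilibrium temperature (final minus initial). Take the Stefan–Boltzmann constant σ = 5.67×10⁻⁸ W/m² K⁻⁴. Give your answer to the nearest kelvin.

-8 K

Before: T₁ = [79.20·0.5/(4σ)]^(1/4) = 115.0 K.
After:  T₂ = [79.20·0.37/(4σ)]^(1/4) = 106.6 K.
ΔT = T₂ − T₁ = -8.335 K.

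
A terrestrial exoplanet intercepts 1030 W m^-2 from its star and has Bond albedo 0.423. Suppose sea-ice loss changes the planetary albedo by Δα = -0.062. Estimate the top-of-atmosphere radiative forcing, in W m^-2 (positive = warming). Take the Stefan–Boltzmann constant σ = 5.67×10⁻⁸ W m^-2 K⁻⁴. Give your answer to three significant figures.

16.0 W m^-2

TOA radiative forcing: ΔF = −S·Δα/4 = −1030·(-0.062)/4 = 15.96 W m^-2.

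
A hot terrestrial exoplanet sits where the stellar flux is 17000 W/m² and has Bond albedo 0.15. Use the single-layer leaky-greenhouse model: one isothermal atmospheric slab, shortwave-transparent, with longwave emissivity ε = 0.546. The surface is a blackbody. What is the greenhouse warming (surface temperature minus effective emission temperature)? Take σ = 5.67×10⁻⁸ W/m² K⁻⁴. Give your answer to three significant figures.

41.7 K

Effective emission temperature (TOA balance): σT_e⁴ = S(1−α)/4 = 3612 W/m² → T_e = 502.4 K.
For a single slab of emissivity ε, T_s⁴ = 2T_e⁴/(2−ε); thus T_s = 502.4·(1.376)^(1/4) = 544.1 K.
The atmosphere warms the surface by 41.68 K.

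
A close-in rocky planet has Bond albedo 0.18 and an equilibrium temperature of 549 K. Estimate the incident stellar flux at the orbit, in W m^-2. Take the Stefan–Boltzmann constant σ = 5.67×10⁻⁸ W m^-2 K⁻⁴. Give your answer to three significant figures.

From S(1−α)/4 = σT⁴: S = 4σT⁴/(1−α).
σT⁴ = 5.67×10⁻⁸·(549)⁴ = 5151 W m^-2.
S = 4·5151/0.82 = 25130 W m^-2.

25100 W m^-2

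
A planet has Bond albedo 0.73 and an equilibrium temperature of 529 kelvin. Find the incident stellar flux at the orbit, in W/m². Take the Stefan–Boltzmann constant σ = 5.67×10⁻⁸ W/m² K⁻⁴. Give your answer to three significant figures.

Invert the energy balance for S: S = 4σT⁴/(1−α).
The emitted flux is σT⁴ = 4440 W/m².
So S = 4×4440/(1−0.73) = 65780 W/m².

65800 W/m²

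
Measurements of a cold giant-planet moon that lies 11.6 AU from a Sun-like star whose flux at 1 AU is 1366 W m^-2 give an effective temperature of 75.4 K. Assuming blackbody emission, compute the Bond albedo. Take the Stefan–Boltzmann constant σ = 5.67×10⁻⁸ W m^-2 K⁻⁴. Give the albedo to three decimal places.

0.278

Flux at the orbit: S = 1366/(11.6)² = 10.15 W m^-2.
Rearranging the radiative balance, α = 1 − 4σT⁴/S.
σT⁴ = 1.833 W m^-2, so 4σT⁴ = 7.330 W m^-2.
Hence α = 1 − 7.330/10.15 = 0.2779.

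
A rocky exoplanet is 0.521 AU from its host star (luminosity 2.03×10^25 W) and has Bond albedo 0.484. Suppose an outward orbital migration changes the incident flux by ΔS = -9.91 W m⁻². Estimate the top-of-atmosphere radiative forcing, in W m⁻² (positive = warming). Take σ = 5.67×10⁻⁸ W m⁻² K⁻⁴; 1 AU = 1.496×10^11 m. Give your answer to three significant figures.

Orbital distance: d = 0.521 AU = 7.794×10^10 m.
Spreading L over a sphere of radius d: S = 2.03×10^25/(4π·7.79×10^10²) = 265.9 W m⁻².
TOA radiative forcing: ΔF = (1−α)ΔS/4 = 0.516·(-9.91)/4 = -1.278 W m⁻².

-1.28 W m⁻²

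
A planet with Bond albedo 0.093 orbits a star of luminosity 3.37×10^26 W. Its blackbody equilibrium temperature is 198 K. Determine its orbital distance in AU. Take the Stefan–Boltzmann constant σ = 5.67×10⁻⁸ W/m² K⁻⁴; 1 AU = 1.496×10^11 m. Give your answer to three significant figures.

1.77 AU

Required flux: S = 4σT⁴/(1−α) = 384.3 W/m².
From L = 4πd²S, d = √(3.37×10^26/(4π·384.3)) = 2.642×10^11 m = 1.766 AU.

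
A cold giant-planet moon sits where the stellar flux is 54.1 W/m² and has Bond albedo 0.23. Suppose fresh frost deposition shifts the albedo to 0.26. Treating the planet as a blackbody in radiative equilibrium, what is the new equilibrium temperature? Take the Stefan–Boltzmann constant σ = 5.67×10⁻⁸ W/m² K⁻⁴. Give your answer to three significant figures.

New equilibrium: T₂ = [(1−0.26)·54.10/(4σ)]^(1/4) = 115.3 K.

115 kelvin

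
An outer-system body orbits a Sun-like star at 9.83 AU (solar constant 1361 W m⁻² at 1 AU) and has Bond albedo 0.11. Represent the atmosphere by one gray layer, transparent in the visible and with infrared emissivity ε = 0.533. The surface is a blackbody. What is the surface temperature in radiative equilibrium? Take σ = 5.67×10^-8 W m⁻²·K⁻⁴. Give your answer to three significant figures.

93.2 kelvin

By the inverse-square law, S = 1361/9.83² = 14.08 W m⁻².
The planet radiates to space at T_e = [S(1−α)/(4σ)]^(1/4) = 86.22 K.
For a single slab of emissivity ε, T_s⁴ = 2T_e⁴/(2−ε); thus T_s = 86.22·(1.363)^(1/4) = 93.17 K.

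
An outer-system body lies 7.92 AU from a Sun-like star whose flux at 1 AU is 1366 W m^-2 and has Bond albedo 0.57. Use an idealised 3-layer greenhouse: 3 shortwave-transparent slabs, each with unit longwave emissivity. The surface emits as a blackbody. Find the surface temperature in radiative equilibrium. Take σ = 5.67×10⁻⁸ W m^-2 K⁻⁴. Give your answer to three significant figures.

113 K

Irradiance scales as 1/d², so S = 1366 W m^-2 × (1/7.92)² = 21.78 W m^-2.
OLR = S(1−α)/4 = 2.341 W m^-2; the top layer radiates at T_e = 80.16 K.
For an N-layer opaque stack, T_s⁴ = (N+1)T_e⁴, hence T_s = (4)^(1/4)×80.16 K = 113.4 K.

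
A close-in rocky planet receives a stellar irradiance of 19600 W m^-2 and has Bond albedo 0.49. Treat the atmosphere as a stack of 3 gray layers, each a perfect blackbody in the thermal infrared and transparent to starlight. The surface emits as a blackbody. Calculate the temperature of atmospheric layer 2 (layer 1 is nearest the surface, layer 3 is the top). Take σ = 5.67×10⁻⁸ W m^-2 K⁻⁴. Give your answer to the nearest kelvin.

The effective emission temperature is T_e = [S(1−α)/(4σ)]^¼ = 458.2 K.
In the N-layer model, layer k (counted from the surface) has T_k = (N+1−k)^(1/4)·T_e.
T_2 = (2)^(1/4)·458.2 = 544.9 K.

545 K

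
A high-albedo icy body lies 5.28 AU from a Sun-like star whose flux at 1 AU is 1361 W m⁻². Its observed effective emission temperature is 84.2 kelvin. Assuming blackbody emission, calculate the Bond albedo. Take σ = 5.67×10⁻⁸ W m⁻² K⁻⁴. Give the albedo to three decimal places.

0.766

Irradiance scales as 1/d², so S = 1361 W m⁻² × (1/5.28)² = 48.82 W m⁻².
From σT⁴ = S(1−α)/4 we invert for α: 1−α = 4σT⁴/S.
4σT⁴ = 4·5.67×10⁻⁸·(84.2)⁴ = 11.40 W m⁻².
1−α = 11.40/48.82 = 0.2335, so α = 0.7665.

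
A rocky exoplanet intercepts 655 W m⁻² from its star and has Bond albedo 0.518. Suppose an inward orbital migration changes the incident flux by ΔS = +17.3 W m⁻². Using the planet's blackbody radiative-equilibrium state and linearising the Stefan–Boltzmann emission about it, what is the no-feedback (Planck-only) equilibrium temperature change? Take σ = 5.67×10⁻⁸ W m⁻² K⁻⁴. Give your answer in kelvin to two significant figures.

Unperturbed T_e = [655.0·(1−0.518)/(4σ)]^¼ = 193.2 K.
ΔF = Δ[S(1−α)]/4 = (1−0.518)·+17.3/4 = 2.085 W m⁻².
The Planck feedback parameter is 4σT_e³ = 1.634 W m⁻²/K.
Hence the no-feedback warming is ΔF/(4σT_e³) = 1.28 K.

1.3 K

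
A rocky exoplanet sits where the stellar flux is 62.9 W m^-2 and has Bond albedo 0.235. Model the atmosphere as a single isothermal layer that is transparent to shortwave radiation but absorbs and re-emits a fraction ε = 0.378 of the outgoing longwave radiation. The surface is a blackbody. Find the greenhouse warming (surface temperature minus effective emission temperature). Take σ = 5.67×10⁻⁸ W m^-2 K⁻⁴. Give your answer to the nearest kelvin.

6 K

At the top of the atmosphere, σT_e⁴ = S(1−α)/4 = 12.03 W m^-2, giving T_e = 120.7 K.
The surface balance (absorbed SW + ε·downward IR = σT_s⁴) with T_a⁴ = T_s⁴/2 reduces to T_s = T_e·[2/(2−ε)]^¼ = 127.2 K.
Greenhouse warming: T_s − T_e = 6.489 K.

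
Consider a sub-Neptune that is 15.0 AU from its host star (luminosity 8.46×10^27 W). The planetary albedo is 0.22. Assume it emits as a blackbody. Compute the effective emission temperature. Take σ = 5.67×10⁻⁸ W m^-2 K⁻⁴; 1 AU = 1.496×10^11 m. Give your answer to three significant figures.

d = 15.0 × 1.496×10^11 m = 2.244×10^12 m.
Spreading L over a sphere of radius d: S = 8.46×10^27/(4π·2.24×10^12²) = 133.7 W m^-2.
Averaging over the sphere, the absorbed flux is S(1−α)/4 = 26.07 W m^-2.
In equilibrium σT⁴ equals this, so T = 146.4 K.

146 K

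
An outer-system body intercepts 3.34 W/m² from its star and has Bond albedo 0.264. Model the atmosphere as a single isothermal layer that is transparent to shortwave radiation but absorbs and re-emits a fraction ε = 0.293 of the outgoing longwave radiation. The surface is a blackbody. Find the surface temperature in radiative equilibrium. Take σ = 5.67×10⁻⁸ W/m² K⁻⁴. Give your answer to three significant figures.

At the top of the atmosphere, σT_e⁴ = S(1−α)/4 = 0.6146 W/m², giving T_e = 57.38 K.
For a single slab of emissivity ε, T_s⁴ = 2T_e⁴/(2−ε); thus T_s = 57.38·(1.172)^(1/4) = 59.70 K.

59.7 K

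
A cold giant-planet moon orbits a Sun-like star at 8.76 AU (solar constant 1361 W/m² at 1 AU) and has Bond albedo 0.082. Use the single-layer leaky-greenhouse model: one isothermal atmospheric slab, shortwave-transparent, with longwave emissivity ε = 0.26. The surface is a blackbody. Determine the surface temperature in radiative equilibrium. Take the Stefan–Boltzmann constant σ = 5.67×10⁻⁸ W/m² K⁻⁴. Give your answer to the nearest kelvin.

95 K

Flux at the orbit: S = 1361/(8.76)² = 17.74 W/m².
At the top of the atmosphere, σT_e⁴ = S(1−α)/4 = 4.070 W/m², giving T_e = 92.05 K.
Surface balance with a leaky layer gives σT_s⁴ = σT_e⁴·2/(2−ε), so T_s = T_e·[2/(2−0.26)]^(1/4) = 95.31 K.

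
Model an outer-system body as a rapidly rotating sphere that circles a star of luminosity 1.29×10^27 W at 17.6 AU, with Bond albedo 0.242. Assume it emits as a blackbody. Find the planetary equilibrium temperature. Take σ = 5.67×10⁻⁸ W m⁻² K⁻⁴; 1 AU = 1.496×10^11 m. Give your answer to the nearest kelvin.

Orbital distance: d = 17.6 AU = 2.633×10^12 m.
Flux at the orbit: S = L/(4πd²) = 1.29×10^27/(4π·(2.63×10^12)²) = 14.81 W m⁻².
Averaging over the sphere, the absorbed flux is S(1−α)/4 = 2.806 W m⁻².
Set σT⁴ = 2.806 → T = (2.806/σ)^(1/4) = 83.87 K.

84 K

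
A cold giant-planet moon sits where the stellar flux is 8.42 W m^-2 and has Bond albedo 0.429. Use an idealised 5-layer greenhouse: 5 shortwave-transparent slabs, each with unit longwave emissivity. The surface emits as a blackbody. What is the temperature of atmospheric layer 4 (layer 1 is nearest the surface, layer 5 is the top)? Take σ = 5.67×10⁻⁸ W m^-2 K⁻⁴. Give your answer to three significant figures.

80.7 kelvin

OLR = S(1−α)/4 = 1.202 W m^-2; the top layer radiates at T_e = 67.85 K.
In the N-layer model, layer k (counted from the surface) has T_k = (N+1−k)^(1/4)·T_e.
T_4 = (2)^(1/4)·67.85 = 80.69 K.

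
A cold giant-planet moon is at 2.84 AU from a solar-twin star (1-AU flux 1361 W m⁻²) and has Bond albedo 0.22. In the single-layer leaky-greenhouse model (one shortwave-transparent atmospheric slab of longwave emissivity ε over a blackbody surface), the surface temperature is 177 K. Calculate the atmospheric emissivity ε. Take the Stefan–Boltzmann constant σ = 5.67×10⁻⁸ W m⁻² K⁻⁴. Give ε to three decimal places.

0.817

Flux at the orbit: S = 1361/(2.84)² = 168.7 W m⁻².
First, T_e = [168.7·(1−0.22)/(4σ)]^(1/4) = 155.2 K.
Since (2−ε)/2 = (T_e/T_s)⁴ = 0.5913, ε = 0.8175.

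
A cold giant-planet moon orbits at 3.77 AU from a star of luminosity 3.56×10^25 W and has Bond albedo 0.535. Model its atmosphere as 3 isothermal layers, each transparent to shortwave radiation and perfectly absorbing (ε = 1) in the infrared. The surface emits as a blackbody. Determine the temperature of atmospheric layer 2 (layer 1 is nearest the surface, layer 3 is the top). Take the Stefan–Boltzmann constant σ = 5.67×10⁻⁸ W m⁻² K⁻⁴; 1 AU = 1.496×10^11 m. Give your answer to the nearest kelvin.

d = 3.77 × 1.496×10^11 m = 5.640×10^11 m.
Flux at the orbit: S = L/(4πd²) = 3.56×10^25/(4π·(5.64×10^11)²) = 8.906 W m⁻².
OLR = S(1−α)/4 = 1.035 W m⁻²; the top layer radiates at T_e = 65.37 K.
The net upward flux σT_e⁴ is constant between every pair of levels, so T_k⁴ = (N+1−k)T_e⁴.
T_2 = (2)^(1/4)·65.37 = 77.74 K.

78 K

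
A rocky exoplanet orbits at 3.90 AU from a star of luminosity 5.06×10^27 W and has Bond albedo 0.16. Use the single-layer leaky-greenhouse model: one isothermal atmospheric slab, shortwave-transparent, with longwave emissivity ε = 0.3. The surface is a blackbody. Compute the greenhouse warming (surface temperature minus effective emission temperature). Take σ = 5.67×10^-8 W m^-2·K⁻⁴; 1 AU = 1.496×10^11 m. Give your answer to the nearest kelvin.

d = 3.90 × 1.496×10^11 m = 5.834×10^11 m.
Flux at the orbit: S = L/(4πd²) = 5.06×10^27/(4π·(5.83×10^11)²) = 1183 W m^-2.
At the top of the atmosphere, σT_e⁴ = S(1−α)/4 = 248.4 W m^-2, giving T_e = 257.3 K.
Surface balance with a leaky layer gives σT_s⁴ = σT_e⁴·2/(2−ε), so T_s = T_e·[2/(2−0.3)]^(1/4) = 267.9 K.
Greenhouse warming: T_s − T_e = 10.67 K.

11 kelvin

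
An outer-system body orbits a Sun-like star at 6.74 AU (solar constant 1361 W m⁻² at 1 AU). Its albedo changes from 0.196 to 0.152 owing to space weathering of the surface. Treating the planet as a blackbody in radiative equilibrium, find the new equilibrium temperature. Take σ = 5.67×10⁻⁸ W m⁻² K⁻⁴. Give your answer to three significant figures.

Irradiance scales as 1/d², so S = 1361 W m⁻² × (1/6.74)² = 29.96 W m⁻².
With the new albedo, S(1−α₂)/4 = 6.351 W m⁻², so T₂ = 102.9 K.

103 K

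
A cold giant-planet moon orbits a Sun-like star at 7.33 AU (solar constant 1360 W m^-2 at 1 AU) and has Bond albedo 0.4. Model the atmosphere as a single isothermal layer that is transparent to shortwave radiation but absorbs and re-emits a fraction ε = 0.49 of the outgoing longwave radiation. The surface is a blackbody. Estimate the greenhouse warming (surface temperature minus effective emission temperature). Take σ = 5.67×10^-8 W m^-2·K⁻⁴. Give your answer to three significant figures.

Irradiance scales as 1/d², so S = 1360 W m^-2 × (1/7.33)² = 25.31 W m^-2.
At the top of the atmosphere, σT_e⁴ = S(1−α)/4 = 3.797 W m^-2, giving T_e = 90.46 K.
For a single slab of emissivity ε, T_s⁴ = 2T_e⁴/(2−ε); thus T_s = 90.46·(1.325)^(1/4) = 97.04 K.
T_s − T_e = 97.04 − 90.46 = 6.584 K.

6.58 K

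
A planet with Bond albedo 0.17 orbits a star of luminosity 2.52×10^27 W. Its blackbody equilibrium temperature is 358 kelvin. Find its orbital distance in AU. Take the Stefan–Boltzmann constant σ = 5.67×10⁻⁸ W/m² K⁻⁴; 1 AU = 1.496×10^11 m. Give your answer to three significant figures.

1.41 AU

Required flux: S = 4σT⁴/(1−α) = 4488 W/m².
S = L/(4πd²) → d = √(L/4πS) = √(2.52×10^27/(4π·4488)) = 2.114×10^11 m = 1.413 AU.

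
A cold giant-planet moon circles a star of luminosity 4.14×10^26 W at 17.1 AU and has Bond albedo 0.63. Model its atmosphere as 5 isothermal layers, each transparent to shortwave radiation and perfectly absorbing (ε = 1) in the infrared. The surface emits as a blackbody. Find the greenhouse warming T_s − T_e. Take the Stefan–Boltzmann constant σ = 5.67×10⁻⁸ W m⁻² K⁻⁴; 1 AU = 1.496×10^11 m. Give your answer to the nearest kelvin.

30 K

Orbital distance: d = 17.1 AU = 2.558×10^12 m.
Spreading L over a sphere of radius d: S = 4.14×10^26/(4π·2.56×10^12²) = 5.034 W m⁻².
The effective emission temperature is T_e = [S(1−α)/(4σ)]^¼ = 53.53 K.
Surface: T_s = (6)^¼·T_e = 83.78 K.
Warming: T_s − T_e = 30.25 K.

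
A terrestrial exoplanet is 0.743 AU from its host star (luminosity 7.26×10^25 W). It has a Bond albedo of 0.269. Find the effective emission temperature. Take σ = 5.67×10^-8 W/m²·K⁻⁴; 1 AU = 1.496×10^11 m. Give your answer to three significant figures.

197 K

Orbital distance: d = 0.743 AU = 1.112×10^11 m.
Flux at the orbit: S = L/(4πd²) = 7.26×10^25/(4π·(1.11×10^11)²) = 467.6 W/m².
Absorbed flux (global mean): S(1−α)/4 = 467.6·0.731/4 = 85.46 W/m².
In equilibrium σT⁴ equals this, so T = 197.0 K.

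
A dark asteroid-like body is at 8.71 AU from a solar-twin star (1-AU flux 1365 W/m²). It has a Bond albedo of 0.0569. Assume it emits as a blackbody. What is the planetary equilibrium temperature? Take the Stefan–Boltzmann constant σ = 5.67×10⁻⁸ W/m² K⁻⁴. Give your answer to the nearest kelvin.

By the inverse-square law, S = 1365/8.71² = 17.99 W/m².
The planet absorbs (1−α)S over its disc πR² and re-emits over 4πR², so the mean absorbed flux is (1−0.0569)·17.99/4 = 4.242 W/m².
Balancing against σT⁴: T = (4.242/5.67×10⁻⁸)^(1/4) = 93.00 K.

93 kelvin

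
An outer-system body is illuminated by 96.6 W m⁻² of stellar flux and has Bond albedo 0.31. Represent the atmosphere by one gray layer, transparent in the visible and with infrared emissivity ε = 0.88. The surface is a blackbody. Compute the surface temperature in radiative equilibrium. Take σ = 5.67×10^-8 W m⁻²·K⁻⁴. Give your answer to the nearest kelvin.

151 K

Effective emission temperature (TOA balance): σT_e⁴ = S(1−α)/4 = 16.66 W m⁻² → T_e = 130.9 K.
The surface balance (absorbed SW + ε·downward IR = σT_s⁴) with T_a⁴ = T_s⁴/2 reduces to T_s = T_e·[2/(2−ε)]^¼ = 151.4 K.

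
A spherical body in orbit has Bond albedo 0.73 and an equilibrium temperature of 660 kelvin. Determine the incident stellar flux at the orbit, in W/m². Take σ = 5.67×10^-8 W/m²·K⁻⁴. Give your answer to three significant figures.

1.59×10^5 W/m²

From S(1−α)/4 = σT⁴: S = 4σT⁴/(1−α).
σT⁴ = 5.67×10⁻⁸·(660)⁴ = 10760 W/m².
So S = 4×10760/(1−0.73) = 1.594×10^5 W/m².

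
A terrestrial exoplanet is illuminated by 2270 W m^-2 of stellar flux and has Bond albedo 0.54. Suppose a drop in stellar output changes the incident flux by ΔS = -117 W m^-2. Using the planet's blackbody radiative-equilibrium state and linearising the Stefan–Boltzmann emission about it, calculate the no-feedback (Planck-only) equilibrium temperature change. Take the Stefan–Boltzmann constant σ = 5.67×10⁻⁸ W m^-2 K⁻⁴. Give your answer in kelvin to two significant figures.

-3.4 K

Unperturbed T_e = [2270·(1−0.54)/(4σ)]^¼ = 260.5 K.
ΔF = Δ[S(1−α)]/4 = (1−0.54)·-117/4 = -13.45 W m^-2.
Planck response: λ_P = 4σT_e³ = 4·5.67×10⁻⁸·(260.5)³ = 4.009 W m^-2/K.
So ΔT₀ = -13.45/4.009 = -3.36 K.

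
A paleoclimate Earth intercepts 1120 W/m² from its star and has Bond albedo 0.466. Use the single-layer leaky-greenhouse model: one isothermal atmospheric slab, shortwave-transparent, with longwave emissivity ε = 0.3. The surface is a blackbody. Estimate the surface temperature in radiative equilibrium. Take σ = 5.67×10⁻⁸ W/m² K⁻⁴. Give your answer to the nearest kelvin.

236 K

At the top of the atmosphere, σT_e⁴ = S(1−α)/4 = 149.5 W/m², giving T_e = 226.6 K.
Surface balance with a leaky layer gives σT_s⁴ = σT_e⁴·2/(2−ε), so T_s = T_e·[2/(2−0.3)]^(1/4) = 236.0 K.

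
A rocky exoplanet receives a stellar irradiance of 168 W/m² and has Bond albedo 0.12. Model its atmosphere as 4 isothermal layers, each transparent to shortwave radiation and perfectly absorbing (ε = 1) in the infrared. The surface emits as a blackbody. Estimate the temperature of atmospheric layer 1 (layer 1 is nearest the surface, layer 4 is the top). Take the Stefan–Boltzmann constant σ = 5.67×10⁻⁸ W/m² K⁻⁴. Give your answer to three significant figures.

226 K

OLR = S(1−α)/4 = 36.96 W/m²; the top layer radiates at T_e = 159.8 K.
In the N-layer model, layer k (counted from the surface) has T_k = (N+1−k)^(1/4)·T_e.
With k = 1: T_1 = (4+1−1)^¼·159.8 K = 226.0 K.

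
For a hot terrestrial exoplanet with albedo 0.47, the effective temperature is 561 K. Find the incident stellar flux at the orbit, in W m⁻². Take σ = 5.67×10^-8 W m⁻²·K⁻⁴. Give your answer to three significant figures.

From S(1−α)/4 = σT⁴: S = 4σT⁴/(1−α).
σT⁴ = 5.67×10⁻⁸·(561)⁴ = 5616 W m⁻².
S = 4·5616/0.53 = 42390 W m⁻².

42400 W m⁻²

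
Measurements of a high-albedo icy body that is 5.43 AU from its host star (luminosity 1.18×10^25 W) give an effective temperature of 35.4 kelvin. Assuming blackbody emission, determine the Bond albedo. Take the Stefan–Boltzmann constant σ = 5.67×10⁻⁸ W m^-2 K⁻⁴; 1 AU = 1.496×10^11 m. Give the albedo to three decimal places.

0.750

d = 5.43 × 1.496×10^11 m = 8.123×10^11 m.
Flux at the orbit: S = L/(4πd²) = 1.18×10^25/(4π·(8.12×10^11)²) = 1.423 W m^-2.
Rearranging the radiative balance, α = 1 − 4σT⁴/S.
4σT⁴ = 4·5.67×10⁻⁸·(35.4)⁴ = 0.3562 W m^-2.
1−α = 0.3562/1.423 = 0.2503, so α = 0.7497.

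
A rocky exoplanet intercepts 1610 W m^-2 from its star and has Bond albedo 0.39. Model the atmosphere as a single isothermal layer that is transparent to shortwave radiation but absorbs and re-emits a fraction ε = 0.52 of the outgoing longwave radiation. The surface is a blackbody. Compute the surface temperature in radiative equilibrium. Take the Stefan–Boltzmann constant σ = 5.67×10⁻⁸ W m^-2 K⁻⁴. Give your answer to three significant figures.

Effective emission temperature (TOA balance): σT_e⁴ = S(1−α)/4 = 245.5 W m^-2 → T_e = 256.5 K.
For a single slab of emissivity ε, T_s⁴ = 2T_e⁴/(2−ε); thus T_s = 256.5·(1.351)^(1/4) = 276.6 K.

277 kelvin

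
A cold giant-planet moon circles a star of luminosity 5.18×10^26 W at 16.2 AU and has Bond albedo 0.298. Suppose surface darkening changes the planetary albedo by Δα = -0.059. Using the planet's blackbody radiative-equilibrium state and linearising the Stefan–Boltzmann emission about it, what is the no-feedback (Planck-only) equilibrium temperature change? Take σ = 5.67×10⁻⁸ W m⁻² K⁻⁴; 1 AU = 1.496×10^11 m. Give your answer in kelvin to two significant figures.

1.4 K

Orbital distance: d = 16.2 AU = 2.424×10^12 m.
S = L/(4πd²) = 7.018 W m⁻².
The baseline emission temperature is T_e = 68.27 K.
ΔF = −(S/4)Δα = −(7.018/4)×(-0.059) = 0.1035 W m⁻².
The Planck feedback parameter is 4σT_e³ = 0.07217 W m⁻²/K.
So ΔT₀ = 0.1035/0.07217 = 1.43 K.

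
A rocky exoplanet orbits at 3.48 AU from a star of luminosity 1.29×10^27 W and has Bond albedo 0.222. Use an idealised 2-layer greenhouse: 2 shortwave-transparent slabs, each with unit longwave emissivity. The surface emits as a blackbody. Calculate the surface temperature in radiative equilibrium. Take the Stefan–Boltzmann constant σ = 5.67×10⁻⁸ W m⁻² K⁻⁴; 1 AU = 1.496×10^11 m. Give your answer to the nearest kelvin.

250 kelvin

d = 3.48 × 1.496×10^11 m = 5.206×10^11 m.
Flux at the orbit: S = L/(4πd²) = 1.29×10^27/(4π·(5.21×10^11)²) = 378.8 W m⁻².
Top-of-atmosphere balance: σT_e⁴ = S(1−α)/4 = 73.67 W m⁻² → T_e = 189.9 K.
Layer-by-layer balance gives σT_s⁴ = (N+1)σT_e⁴, so T_s = 3^¼·189.9 = 249.9 K.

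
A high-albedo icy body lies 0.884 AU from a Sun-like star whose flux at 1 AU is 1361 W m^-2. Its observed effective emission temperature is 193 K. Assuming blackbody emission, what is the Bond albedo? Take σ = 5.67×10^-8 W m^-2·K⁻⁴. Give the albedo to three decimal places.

0.819

Flux at the orbit: S = 1361/(0.884)² = 1742 W m^-2.
Rearranging the radiative balance, α = 1 − 4σT⁴/S.
4σT⁴ = 4·5.67×10⁻⁸·(193)⁴ = 314.7 W m^-2.
1−α = 314.7/1742 = 0.1807, so α = 0.8193.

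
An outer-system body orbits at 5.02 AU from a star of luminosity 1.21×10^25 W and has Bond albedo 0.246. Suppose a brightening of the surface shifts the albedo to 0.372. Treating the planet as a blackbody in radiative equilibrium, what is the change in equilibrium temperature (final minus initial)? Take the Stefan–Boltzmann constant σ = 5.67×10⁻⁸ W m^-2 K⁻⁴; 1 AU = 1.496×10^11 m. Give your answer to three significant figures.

-2.18 K

d = 5.02 × 1.496×10^11 m = 7.510×10^11 m.
Spreading L over a sphere of radius d: S = 1.21×10^25/(4π·7.51×10^11²) = 1.707 W m^-2.
Before: T₁ = [1.707·0.754/(4σ)]^(1/4) = 48.81 K.
With α = 0.372, T₂ = 46.63 K.
ΔT = T₂ − T₁ = -2.181 K.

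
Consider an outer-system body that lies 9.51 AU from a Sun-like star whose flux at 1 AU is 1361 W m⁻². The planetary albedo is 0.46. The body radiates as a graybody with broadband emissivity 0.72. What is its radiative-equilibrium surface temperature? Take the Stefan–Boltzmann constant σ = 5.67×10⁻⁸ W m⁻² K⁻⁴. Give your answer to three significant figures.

84.0 K

Irradiance scales as 1/d², so S = 1361 W m⁻² × (1/9.51)² = 15.05 W m⁻².
The planet absorbs (1−α)S over its disc πR² and re-emits over 4πR², so the mean absorbed flux is (1−0.46)·15.05/4 = 2.032 W m⁻².
Equating to εσT⁴ with ε = 0.72: T = (2.032/0.72σ)^(1/4) = 83.99 K.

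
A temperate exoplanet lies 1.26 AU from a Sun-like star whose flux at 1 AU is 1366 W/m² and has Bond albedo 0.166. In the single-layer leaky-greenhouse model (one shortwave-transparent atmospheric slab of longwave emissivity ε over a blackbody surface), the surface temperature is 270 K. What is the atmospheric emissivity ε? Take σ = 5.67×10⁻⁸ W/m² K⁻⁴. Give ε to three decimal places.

0.809

Flux at the orbit: S = 1366/(1.26)² = 860.4 W/m².
Effective temperature: T_e = [S(1−α)/(4σ)]^(1/4) = 237.2 K.
T_s⁴ = T_e⁴·2/(2−ε) → ε = 2 − 2(T_e/T_s)⁴ = 2 − 2·(237.2/270)⁴ = 0.8093.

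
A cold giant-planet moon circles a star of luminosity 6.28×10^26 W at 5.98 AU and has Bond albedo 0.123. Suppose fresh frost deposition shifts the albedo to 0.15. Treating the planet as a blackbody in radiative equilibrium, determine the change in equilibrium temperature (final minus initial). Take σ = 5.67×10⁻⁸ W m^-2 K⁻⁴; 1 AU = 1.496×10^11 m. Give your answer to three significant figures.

-0.971 K

d = 5.98 × 1.496×10^11 m = 8.946×10^11 m.
Flux at the orbit: S = L/(4πd²) = 6.28×10^26/(4π·(8.95×10^11)²) = 62.44 W m^-2.
Before: T₁ = [62.44·0.877/(4σ)]^(1/4) = 124.7 K.
After:  T₂ = [62.44·0.85/(4σ)]^(1/4) = 123.7 K.
ΔT = T₂ − T₁ = -0.9707 K.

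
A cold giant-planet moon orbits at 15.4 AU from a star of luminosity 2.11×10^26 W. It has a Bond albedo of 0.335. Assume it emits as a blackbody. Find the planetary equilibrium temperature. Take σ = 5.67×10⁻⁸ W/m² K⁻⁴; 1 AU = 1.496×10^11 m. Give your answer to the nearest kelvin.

55 K

Orbital distance: d = 15.4 AU = 2.304×10^12 m.
Flux at the orbit: S = L/(4πd²) = 2.11×10^26/(4π·(2.30×10^12)²) = 3.164 W/m².
Averaging over the sphere, the absorbed flux is S(1−α)/4 = 0.5259 W/m².
Set σT⁴ = 0.5259 → T = (0.5259/σ)^(1/4) = 55.19 K.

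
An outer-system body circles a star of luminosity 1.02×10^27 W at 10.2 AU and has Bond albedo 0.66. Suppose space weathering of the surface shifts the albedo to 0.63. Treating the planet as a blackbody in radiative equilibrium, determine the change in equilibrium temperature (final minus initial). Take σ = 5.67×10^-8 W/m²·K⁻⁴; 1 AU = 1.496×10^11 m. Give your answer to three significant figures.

1.82 kelvin

d = 10.2 × 1.496×10^11 m = 1.526×10^12 m.
S = L/(4πd²) = 34.86 W/m².
With α = 0.66, T₁ = 85.02 K.
Final:   T₂ = [S(1−0.63)/(4σ)]^(1/4) = 86.84 K.
ΔT = T₂ − T₁ = 1.816 K.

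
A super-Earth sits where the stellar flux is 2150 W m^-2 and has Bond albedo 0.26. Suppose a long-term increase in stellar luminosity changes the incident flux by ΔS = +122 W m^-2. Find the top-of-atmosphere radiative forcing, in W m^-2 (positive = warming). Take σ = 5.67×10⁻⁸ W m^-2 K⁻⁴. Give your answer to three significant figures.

ΔF = Δ[S(1−α)]/4 = (1−0.26)·+122/4 = 22.57 W m^-2.

22.6 W m^-2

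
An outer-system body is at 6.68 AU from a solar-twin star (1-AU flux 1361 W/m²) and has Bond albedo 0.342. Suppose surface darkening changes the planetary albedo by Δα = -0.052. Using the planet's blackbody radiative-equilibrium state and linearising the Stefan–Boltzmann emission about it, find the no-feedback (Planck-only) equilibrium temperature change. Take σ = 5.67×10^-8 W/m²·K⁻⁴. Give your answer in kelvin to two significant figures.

Flux at the orbit: S = 1361/(6.68)² = 30.50 W/m².
The baseline emission temperature is T_e = 96.99 K.
TOA radiative forcing: ΔF = −S·Δα/4 = −30.50·(-0.052)/4 = 0.3965 W/m².
Planck response: λ_P = 4σT_e³ = 4·5.67×10⁻⁸·(96.99)³ = 0.2069 W/m²/K.
So ΔT₀ = 0.3965/0.2069 = 1.92 K.

1.9 kelvin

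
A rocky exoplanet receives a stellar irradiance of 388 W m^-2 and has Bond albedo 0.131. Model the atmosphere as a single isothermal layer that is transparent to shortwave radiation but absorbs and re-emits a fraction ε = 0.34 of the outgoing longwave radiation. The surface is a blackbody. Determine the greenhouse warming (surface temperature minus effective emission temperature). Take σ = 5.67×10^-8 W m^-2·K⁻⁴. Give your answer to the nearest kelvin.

Effective emission temperature (TOA balance): σT_e⁴ = S(1−α)/4 = 84.29 W m^-2 → T_e = 196.4 K.
The surface balance (absorbed SW + ε·downward IR = σT_s⁴) with T_a⁴ = T_s⁴/2 reduces to T_s = T_e·[2/(2−ε)]^¼ = 205.7 K.
Greenhouse warming: T_s − T_e = 9.363 K.

9 kelvin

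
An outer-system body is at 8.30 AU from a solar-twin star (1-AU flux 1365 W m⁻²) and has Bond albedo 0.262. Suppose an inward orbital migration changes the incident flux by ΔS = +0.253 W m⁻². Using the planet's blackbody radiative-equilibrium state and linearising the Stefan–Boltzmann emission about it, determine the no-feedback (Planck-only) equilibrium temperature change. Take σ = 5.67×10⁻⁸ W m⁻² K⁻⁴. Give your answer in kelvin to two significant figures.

Irradiance scales as 1/d², so S = 1365 W m⁻² × (1/8.30)² = 19.81 W m⁻².
Unperturbed T_e = [19.81·(1−0.262)/(4σ)]^¼ = 89.61 K.
TOA radiative forcing: ΔF = (1−α)ΔS/4 = 0.738·(+0.253)/4 = 0.04668 W m⁻².
Linearising σT⁴ gives d(σT⁴)/dT = 4σT_e³ = 0.1632 W m⁻² per K.
Hence the no-feedback warming is ΔF/(4σT_e³) = 0.286 K.

0.29 K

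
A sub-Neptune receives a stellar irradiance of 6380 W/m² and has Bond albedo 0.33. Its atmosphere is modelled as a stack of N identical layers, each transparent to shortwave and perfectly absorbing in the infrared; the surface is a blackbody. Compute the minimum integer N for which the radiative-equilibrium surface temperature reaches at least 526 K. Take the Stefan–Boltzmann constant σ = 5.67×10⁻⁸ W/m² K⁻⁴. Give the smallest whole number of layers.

OLR = S(1−α)/4 = 1069 W/m²; the top layer radiates at T_e = 370.5 K.
Need (N+1)T_e⁴ ≥ T_s⁴, i.e. N+1 ≥ (526/370.5)⁴ = 4.062.
Rounding up, N = 4.

4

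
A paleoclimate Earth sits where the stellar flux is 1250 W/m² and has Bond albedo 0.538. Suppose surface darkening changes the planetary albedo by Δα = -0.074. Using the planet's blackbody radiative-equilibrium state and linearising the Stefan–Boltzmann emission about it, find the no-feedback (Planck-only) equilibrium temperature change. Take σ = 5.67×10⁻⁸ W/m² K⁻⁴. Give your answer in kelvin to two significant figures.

Reference equilibrium: T_e = [S(1−α)/(4σ)]^(1/4) = 224.6 K.
ΔF = −(S/4)Δα = −(1250/4)×(-0.074) = 23.12 W/m².
The Planck feedback parameter is 4σT_e³ = 2.571 W/m²/K.
Hence the no-feedback warming is ΔF/(4σT_e³) = 9.00 K.

9.0 kelvin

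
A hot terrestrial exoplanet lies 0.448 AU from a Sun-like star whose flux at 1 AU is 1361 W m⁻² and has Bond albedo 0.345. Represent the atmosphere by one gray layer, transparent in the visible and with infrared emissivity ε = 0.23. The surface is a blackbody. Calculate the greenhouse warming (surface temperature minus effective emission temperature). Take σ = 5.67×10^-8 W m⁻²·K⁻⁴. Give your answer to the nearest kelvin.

By the inverse-square law, S = 1361/0.448² = 6781 W m⁻².
At the top of the atmosphere, σT_e⁴ = S(1−α)/4 = 1110 W m⁻², giving T_e = 374.1 K.
Surface balance with a leaky layer gives σT_s⁴ = σT_e⁴·2/(2−ε), so T_s = T_e·[2/(2−0.23)]^(1/4) = 385.7 K.
T_s − T_e = 385.7 − 374.1 = 11.60 K.

12 K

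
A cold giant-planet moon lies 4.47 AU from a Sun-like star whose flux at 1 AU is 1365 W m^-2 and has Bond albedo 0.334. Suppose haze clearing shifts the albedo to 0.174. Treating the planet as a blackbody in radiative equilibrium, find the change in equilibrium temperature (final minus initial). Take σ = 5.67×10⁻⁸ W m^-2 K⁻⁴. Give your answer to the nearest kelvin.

By the inverse-square law, S = 1365/4.47² = 68.32 W m^-2.
Before: T₁ = [68.32·0.666/(4σ)]^(1/4) = 119.0 K.
Final:   T₂ = [S(1−0.174)/(4σ)]^(1/4) = 125.6 K.
ΔT = T₂ − T₁ = 6.581 K.

7 K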